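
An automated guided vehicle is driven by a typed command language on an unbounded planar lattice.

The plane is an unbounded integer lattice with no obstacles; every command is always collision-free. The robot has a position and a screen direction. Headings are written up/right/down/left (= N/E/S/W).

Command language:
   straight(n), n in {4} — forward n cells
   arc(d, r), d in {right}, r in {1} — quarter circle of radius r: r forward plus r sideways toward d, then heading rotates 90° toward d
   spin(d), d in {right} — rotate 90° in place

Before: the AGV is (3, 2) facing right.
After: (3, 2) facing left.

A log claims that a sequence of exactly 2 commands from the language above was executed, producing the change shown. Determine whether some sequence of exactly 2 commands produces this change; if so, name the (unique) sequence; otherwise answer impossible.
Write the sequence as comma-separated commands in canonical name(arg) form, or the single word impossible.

key: (3,2) unmoved — no command in the sequence translates
start: (3, 2) facing right
[1] after spin(right): (3, 2) facing down
[2] after spin(right): (3, 2) facing left
uniquely the one of 9 2-step routes that fits.

spin(right), spin(right)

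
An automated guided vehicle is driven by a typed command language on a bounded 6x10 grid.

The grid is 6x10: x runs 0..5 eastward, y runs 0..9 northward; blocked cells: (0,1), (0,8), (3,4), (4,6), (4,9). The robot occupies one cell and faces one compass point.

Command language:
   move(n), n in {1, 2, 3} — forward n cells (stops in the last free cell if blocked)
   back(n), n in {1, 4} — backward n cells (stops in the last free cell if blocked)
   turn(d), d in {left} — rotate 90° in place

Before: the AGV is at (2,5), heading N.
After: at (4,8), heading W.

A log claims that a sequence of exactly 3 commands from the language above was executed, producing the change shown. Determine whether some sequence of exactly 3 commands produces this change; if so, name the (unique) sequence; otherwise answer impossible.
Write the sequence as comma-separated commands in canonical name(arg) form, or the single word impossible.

impossible

all 216 sequences checked — none match.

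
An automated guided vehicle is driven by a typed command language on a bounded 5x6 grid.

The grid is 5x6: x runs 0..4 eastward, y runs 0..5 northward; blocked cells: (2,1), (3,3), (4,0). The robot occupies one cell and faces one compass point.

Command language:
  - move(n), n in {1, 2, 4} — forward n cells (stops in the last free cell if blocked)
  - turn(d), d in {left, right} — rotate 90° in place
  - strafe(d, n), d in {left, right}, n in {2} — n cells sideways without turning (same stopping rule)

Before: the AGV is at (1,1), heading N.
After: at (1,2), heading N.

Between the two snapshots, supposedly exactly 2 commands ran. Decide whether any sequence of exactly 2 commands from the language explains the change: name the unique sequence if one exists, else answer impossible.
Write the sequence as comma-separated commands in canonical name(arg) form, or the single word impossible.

strafe(right, 2), move(1)

key: still facing N at the end — nothing in the sequence rotates
initial: at (1,1), heading N
step 1 (strafe(right, 2)): at (1,1), heading N
step 2 (move(1)): at (1,2), heading N
all 49 alternatives checked — unique.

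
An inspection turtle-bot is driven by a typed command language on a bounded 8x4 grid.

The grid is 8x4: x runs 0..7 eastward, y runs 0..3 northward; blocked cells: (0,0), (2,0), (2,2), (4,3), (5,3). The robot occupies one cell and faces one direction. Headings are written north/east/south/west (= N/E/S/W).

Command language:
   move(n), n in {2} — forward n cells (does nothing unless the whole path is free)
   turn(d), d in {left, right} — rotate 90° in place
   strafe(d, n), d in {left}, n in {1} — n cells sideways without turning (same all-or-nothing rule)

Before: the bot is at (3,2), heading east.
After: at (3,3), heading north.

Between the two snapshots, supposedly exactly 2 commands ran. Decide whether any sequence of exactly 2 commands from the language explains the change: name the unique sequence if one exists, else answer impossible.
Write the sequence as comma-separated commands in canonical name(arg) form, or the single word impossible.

strafe(left, 1), turn(left)

key: order matters: swapping strafe(left, 1) and turn(left) lands elsewhere
start: at (3,2), heading east
t=1 strafe(left, 1) ⇒ at (3,3), heading east
t=2 turn(left) ⇒ at (3,3), heading north
no other 2-command option fits: unique.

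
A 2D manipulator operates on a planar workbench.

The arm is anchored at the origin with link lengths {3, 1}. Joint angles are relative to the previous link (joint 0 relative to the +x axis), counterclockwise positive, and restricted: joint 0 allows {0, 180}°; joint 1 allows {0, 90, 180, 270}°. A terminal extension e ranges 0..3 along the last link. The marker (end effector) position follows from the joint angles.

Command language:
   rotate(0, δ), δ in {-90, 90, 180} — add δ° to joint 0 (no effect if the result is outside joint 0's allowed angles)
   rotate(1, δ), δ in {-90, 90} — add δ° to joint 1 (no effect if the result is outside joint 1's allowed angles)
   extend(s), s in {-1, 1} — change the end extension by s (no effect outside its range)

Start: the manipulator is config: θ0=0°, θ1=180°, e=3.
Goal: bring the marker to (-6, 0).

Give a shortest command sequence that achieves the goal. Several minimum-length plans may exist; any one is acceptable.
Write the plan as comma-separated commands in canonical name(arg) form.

extend(-1), rotate(1, -90), rotate(1, -90), rotate(0, 180)

initial: config: θ0=0°, θ1=180°, e=3
1. extend(-1) → config: θ0=0°, θ1=180°, e=2
2. rotate(1, -90) → config: θ0=0°, θ1=90°, e=2
3. rotate(1, -90) → config: θ0=0°, θ1=0°, e=2
4. rotate(0, 180) → config: θ0=180°, θ1=0°, e=2
nothing shorter than 4 reaches the goal.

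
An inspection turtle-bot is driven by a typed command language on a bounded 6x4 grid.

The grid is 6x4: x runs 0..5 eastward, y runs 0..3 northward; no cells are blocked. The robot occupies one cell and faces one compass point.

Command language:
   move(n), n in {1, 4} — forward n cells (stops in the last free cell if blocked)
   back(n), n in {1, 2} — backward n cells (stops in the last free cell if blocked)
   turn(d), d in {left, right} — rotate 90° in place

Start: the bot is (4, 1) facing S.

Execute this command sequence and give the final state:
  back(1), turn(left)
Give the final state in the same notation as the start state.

(4, 2) facing E

begin: (4, 1) facing S
step 1 (back(1)): (4, 2) facing S
step 2 (turn(left)): (4, 2) facing E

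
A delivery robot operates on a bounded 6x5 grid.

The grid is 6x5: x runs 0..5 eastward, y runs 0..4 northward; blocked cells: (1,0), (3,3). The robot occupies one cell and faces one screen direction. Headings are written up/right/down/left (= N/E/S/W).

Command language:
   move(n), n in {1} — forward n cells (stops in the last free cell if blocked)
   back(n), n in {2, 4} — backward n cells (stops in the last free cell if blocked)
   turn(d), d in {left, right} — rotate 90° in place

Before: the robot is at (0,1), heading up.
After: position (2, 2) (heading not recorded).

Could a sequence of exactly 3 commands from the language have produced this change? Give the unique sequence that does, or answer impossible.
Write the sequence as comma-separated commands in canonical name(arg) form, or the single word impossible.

key: running back(2) before move(1) would end elsewhere — order is forced
start: at (0,1), heading up
step 1 (move(1)): at (0,2), heading up
step 2 (turn(left)): at (0,2), heading left
step 3 (back(2)): at (2,2), heading left
all 125 alternatives checked — unique.

move(1), turn(left), back(2)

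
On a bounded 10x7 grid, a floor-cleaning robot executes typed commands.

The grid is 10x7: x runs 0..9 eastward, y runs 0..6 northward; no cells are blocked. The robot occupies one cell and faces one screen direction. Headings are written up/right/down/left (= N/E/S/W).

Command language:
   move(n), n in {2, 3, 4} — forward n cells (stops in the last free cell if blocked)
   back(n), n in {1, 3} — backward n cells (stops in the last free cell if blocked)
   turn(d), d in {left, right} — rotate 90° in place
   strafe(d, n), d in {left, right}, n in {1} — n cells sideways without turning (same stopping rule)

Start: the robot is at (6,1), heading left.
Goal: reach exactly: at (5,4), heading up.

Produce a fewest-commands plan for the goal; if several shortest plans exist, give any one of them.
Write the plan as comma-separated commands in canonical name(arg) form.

start: at (6,1), heading left
t=1 turn(right) ⇒ at (6,1), heading up
t=2 strafe(left, 1) ⇒ at (5,1), heading up
t=3 move(3) ⇒ at (5,4), heading up
nothing shorter than 3 reaches the goal.

turn(right), strafe(left, 1), move(3)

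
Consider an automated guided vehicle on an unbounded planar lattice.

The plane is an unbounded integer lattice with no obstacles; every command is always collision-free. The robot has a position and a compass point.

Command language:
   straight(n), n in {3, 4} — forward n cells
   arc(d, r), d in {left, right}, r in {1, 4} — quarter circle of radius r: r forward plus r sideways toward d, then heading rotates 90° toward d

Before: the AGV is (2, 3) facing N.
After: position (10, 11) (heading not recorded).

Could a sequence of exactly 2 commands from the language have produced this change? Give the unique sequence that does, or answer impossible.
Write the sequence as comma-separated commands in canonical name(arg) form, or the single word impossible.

key: running arc(left, 4) before arc(right, 4) would end elsewhere — order is forced
t0: (2, 3) facing N
1. arc(right, 4) → (6, 7) facing E
2. arc(left, 4) → (10, 11) facing N
uniquely the one of 36 2-step routes that fits.

arc(right, 4), arc(left, 4)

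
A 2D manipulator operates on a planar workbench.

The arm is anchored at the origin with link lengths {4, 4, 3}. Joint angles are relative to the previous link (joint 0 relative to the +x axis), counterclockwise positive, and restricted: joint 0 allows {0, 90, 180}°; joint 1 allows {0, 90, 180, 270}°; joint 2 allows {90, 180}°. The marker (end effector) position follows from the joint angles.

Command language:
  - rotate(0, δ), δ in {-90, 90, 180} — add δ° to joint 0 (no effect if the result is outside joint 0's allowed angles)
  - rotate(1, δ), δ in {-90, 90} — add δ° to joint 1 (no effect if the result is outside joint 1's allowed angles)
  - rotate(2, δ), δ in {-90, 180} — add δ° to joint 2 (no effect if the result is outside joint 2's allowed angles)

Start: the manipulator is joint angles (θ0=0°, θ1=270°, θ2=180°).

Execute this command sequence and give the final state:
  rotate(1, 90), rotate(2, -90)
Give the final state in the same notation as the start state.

joint angles (θ0=0°, θ1=0°, θ2=90°)

from: joint angles (θ0=0°, θ1=270°, θ2=180°)
step 1 (rotate(1, 90)): joint angles (θ0=0°, θ1=0°, θ2=180°)
step 2 (rotate(2, -90)): joint angles (θ0=0°, θ1=0°, θ2=90°)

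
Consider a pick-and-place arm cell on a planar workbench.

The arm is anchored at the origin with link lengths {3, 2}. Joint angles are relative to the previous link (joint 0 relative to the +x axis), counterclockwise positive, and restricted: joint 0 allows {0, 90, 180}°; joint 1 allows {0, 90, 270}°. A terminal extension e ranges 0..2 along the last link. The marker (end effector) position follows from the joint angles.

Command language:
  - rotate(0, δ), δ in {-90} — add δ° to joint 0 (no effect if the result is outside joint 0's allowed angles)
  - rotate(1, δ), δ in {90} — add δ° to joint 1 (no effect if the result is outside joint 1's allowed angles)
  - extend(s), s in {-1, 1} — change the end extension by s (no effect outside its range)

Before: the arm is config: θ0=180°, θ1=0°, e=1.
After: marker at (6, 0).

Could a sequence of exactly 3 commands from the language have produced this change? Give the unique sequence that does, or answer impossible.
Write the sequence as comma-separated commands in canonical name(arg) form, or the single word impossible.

from: config: θ0=180°, θ1=0°, e=1
step 1 (rotate(0, -90)): config: θ0=90°, θ1=0°, e=1
step 2 (rotate(0, -90)): config: θ0=0°, θ1=0°, e=1
step 3 (rotate(0, -90)): config: θ0=0°, θ1=0°, e=1
uniquely the one of 64 3-step routes that fits.

rotate(0, -90), rotate(0, -90), rotate(0, -90)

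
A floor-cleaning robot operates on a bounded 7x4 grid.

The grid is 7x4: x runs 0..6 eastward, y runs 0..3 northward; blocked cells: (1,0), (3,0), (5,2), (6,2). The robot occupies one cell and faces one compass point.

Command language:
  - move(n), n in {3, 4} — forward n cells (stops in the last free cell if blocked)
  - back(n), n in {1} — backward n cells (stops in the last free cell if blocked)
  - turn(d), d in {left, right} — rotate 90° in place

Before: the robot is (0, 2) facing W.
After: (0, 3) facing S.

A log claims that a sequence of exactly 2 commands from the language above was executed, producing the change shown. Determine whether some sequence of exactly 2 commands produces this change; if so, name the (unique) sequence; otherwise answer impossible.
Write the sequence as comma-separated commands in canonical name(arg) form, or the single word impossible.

turn(left), back(1)

key: position moved to (0,3) AND the heading swung to S — translation plus rotation needed
from: (0, 2) facing W
1. turn(left) → (0, 2) facing S
2. back(1) → (0, 3) facing S
no rival 2-sequence matches.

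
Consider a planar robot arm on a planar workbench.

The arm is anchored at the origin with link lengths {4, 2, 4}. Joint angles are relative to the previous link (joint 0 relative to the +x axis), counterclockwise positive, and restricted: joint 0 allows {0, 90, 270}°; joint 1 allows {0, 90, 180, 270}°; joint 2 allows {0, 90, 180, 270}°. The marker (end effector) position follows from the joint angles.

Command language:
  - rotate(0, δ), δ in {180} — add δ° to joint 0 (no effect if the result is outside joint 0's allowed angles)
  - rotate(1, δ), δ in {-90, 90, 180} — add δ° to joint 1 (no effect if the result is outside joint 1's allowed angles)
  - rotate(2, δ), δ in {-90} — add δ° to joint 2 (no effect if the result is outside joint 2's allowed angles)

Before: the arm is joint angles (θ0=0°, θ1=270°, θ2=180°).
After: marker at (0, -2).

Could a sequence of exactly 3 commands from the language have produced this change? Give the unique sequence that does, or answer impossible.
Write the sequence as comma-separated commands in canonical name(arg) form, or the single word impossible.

start: joint angles (θ0=0°, θ1=270°, θ2=180°)
1. rotate(2, -90) → joint angles (θ0=0°, θ1=270°, θ2=90°)
2. rotate(2, -90) → joint angles (θ0=0°, θ1=270°, θ2=0°)
3. rotate(2, -90) → joint angles (θ0=0°, θ1=270°, θ2=270°)
no rival 3-sequence matches.

rotate(2, -90), rotate(2, -90), rotate(2, -90)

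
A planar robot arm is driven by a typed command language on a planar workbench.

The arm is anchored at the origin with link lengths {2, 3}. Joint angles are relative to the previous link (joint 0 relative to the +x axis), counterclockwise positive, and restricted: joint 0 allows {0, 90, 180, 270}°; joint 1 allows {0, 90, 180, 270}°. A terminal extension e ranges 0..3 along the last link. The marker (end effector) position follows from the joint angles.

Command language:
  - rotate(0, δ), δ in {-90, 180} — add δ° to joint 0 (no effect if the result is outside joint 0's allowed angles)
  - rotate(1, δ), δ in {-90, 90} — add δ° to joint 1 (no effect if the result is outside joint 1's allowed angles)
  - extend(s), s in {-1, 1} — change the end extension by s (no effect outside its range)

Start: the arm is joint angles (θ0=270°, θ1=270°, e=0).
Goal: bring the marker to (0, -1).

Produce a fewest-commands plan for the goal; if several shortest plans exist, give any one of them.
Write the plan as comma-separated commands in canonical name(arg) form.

rotate(0, 180), rotate(1, -90)

from: joint angles (θ0=270°, θ1=270°, e=0)
1. rotate(0, 180) → joint angles (θ0=90°, θ1=270°, e=0)
2. rotate(1, -90) → joint angles (θ0=90°, θ1=180°, e=0)
nothing shorter than 2 reaches the goal.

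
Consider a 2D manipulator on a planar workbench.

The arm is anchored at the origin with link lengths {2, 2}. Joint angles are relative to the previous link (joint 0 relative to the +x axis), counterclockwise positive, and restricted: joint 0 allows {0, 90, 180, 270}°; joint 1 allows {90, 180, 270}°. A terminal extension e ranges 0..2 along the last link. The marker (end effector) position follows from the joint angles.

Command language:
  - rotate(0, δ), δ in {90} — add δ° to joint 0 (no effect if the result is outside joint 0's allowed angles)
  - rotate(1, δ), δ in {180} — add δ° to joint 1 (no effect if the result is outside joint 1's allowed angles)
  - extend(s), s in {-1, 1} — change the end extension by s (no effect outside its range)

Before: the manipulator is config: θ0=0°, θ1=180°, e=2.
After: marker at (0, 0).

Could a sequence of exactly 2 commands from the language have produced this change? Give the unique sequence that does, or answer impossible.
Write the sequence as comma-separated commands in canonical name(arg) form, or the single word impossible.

start: config: θ0=0°, θ1=180°, e=2
[1] after extend(-1): config: θ0=0°, θ1=180°, e=1
[2] after extend(-1): config: θ0=0°, θ1=180°, e=0
uniquely the one of 16 2-step routes that fits.

extend(-1), extend(-1)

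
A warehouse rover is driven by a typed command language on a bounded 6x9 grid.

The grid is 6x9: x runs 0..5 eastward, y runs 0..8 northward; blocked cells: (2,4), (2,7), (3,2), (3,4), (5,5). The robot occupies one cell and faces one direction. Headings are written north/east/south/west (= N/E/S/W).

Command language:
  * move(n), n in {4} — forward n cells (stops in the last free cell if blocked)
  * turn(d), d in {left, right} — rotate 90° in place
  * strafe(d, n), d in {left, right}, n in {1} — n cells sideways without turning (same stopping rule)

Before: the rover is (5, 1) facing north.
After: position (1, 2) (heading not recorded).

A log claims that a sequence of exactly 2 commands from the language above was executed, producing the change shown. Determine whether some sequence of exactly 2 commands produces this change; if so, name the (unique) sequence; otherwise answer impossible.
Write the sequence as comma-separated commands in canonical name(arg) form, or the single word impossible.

all 25 sequences checked — none match.

impossible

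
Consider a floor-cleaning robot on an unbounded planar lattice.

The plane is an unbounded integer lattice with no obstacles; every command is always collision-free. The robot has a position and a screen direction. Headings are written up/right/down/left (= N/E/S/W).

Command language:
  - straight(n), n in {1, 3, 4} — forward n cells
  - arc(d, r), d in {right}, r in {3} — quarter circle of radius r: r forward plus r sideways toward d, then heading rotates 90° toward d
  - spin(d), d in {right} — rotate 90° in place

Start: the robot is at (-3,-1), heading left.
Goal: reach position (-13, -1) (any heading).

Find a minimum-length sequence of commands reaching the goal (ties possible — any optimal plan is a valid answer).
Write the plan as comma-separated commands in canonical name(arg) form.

from: at (-3,-1), heading left
[1] after straight(3): at (-6,-1), heading left
[2] after straight(3): at (-9,-1), heading left
[3] after straight(4): at (-13,-1), heading left
minimal: 3 command(s), checked below 3.

straight(3), straight(3), straight(4)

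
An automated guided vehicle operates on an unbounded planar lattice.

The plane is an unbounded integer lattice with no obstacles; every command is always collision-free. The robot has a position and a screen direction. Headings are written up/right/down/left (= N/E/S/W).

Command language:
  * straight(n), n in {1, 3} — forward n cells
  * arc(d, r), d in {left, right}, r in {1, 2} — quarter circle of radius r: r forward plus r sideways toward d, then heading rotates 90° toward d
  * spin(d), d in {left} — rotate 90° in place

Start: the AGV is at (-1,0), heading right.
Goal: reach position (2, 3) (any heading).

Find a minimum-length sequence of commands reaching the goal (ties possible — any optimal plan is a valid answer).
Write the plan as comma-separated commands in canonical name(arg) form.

begin: at (-1,0), heading right
[1] after arc(left, 1): at (0,1), heading up
[2] after arc(right, 2): at (2,3), heading right
minimal: 2 command(s), checked below 2.

arc(left, 1), arc(right, 2)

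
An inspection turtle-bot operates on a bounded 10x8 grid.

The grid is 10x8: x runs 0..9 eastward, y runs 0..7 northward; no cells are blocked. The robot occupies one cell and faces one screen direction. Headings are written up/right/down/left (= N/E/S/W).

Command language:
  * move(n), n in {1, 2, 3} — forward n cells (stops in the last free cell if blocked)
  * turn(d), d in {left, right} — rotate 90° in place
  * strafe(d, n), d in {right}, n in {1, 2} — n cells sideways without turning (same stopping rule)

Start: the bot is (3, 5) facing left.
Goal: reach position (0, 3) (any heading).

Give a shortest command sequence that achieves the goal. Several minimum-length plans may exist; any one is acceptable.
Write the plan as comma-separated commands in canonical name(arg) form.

start: (3, 5) facing left
1. move(3) → (0, 5) facing left
2. turn(left) → (0, 5) facing down
3. move(2) → (0, 3) facing down
no 2-step plan works, so 3 is optimal.

move(3), turn(left), move(2)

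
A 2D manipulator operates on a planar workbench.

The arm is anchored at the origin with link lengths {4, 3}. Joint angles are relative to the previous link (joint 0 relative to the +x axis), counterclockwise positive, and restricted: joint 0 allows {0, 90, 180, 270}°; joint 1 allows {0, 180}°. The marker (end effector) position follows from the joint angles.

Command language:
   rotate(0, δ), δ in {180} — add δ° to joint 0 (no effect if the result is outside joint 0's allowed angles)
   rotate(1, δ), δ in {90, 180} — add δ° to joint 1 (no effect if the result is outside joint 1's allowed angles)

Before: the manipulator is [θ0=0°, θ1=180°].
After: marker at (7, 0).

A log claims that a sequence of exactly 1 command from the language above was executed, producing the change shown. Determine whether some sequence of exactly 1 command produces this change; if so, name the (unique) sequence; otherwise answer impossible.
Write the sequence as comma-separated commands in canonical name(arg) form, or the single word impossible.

start: [θ0=0°, θ1=180°]
t=1 rotate(1, 180) ⇒ [θ0=0°, θ1=0°]
all 3 alternatives checked — unique.

rotate(1, 180)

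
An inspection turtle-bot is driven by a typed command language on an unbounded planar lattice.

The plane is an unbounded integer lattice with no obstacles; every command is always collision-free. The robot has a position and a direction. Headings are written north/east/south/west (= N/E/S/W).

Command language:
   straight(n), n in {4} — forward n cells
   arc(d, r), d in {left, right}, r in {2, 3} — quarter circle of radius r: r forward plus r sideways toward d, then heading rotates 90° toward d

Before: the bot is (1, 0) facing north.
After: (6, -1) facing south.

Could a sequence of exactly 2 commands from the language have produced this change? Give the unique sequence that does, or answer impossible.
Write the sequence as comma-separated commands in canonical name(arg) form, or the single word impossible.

key: cell and facing (now S) both changed — the 2 commands mix motion and turning
start: (1, 0) facing north
t=1 arc(right, 2) ⇒ (3, 2) facing east
t=2 arc(right, 3) ⇒ (6, -1) facing south
uniquely the one of 25 2-step routes that fits.

arc(right, 2), arc(right, 3)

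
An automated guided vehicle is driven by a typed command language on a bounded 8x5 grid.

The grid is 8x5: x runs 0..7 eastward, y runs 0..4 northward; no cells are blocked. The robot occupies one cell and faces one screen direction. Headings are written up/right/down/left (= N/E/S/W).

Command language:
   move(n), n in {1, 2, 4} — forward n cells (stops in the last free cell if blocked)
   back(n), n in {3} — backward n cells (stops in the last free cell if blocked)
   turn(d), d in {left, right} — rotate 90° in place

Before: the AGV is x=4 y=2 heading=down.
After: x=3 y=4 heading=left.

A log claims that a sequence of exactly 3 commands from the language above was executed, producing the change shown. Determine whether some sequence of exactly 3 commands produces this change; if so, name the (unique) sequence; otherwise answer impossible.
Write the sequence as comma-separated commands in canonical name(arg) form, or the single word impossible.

key: position moved to (3,4) AND the heading swung to W — translation plus rotation needed
from: x=4 y=2 heading=down
t=1 back(3) ⇒ x=4 y=4 heading=down
t=2 turn(right) ⇒ x=4 y=4 heading=left
t=3 move(1) ⇒ x=3 y=4 heading=left
all 216 alternatives checked — unique.

back(3), turn(right), move(1)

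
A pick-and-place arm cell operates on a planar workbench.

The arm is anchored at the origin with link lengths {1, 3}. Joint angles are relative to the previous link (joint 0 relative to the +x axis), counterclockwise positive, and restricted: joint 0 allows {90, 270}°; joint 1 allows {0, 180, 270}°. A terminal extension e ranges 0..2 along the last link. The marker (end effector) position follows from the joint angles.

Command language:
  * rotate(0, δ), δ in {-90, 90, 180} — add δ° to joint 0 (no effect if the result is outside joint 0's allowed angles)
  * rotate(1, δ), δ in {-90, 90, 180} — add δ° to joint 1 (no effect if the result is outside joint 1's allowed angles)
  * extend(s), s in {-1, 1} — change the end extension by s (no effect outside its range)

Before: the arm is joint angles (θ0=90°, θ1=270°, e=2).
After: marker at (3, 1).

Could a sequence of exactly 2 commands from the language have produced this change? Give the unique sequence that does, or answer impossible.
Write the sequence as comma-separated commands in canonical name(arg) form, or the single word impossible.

extend(-1), extend(-1)

from: joint angles (θ0=90°, θ1=270°, e=2)
t=1 extend(-1) ⇒ joint angles (θ0=90°, θ1=270°, e=1)
t=2 extend(-1) ⇒ joint angles (θ0=90°, θ1=270°, e=0)
no other 2-command option fits: unique.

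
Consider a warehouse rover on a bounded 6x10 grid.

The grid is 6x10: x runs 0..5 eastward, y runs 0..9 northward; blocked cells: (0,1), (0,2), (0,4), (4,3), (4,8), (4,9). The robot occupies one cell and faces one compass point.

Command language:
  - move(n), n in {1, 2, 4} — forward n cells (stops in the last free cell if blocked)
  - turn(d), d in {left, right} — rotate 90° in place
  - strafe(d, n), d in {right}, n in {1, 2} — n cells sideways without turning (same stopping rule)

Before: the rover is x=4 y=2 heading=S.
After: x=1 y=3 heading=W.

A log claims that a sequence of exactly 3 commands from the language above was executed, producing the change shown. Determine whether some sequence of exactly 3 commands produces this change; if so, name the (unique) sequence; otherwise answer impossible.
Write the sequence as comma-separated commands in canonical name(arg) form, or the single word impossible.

key: cell and facing (now W) both changed — the 3 commands mix motion and turning
from: x=4 y=2 heading=S
[1] after turn(right): x=4 y=2 heading=W
[2] after move(4): x=1 y=2 heading=W
[3] after strafe(right, 1): x=1 y=3 heading=W
no other 3-command option fits: unique.

turn(right), move(4), strafe(right, 1)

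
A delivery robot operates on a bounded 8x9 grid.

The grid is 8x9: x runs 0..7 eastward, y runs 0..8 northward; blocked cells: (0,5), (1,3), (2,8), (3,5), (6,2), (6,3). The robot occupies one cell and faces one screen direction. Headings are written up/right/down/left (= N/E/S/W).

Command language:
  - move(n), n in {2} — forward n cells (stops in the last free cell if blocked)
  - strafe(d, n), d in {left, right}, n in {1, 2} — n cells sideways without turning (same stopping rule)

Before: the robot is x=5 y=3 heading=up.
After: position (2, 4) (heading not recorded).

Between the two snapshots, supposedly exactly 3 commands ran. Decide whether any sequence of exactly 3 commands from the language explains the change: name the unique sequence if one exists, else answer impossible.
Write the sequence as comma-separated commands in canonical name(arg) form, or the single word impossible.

strafe(left, 2), move(2), strafe(left, 1)

key: move(2) is stopped early by the blocked cell at (3,5)
initial: x=5 y=3 heading=up
t=1 strafe(left, 2) ⇒ x=3 y=3 heading=up
t=2 move(2) ⇒ x=3 y=4 heading=up
t=3 strafe(left, 1) ⇒ x=2 y=4 heading=up
uniquely the one of 125 3-step routes that fits.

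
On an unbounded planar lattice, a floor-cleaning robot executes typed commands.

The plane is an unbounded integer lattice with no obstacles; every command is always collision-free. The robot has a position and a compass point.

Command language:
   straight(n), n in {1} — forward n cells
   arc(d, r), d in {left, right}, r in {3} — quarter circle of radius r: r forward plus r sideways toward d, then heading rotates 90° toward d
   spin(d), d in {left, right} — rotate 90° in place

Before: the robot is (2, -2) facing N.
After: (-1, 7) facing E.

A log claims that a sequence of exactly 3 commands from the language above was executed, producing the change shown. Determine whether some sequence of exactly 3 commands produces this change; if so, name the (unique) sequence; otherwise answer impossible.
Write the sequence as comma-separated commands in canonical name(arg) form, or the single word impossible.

key: running arc(right, 3) before arc(left, 3) would end elsewhere — order is forced
initial: (2, -2) facing N
1. arc(left, 3) → (-1, 1) facing W
2. arc(right, 3) → (-4, 4) facing N
3. arc(right, 3) → (-1, 7) facing E
no rival 3-sequence matches.

arc(left, 3), arc(right, 3), arc(right, 3)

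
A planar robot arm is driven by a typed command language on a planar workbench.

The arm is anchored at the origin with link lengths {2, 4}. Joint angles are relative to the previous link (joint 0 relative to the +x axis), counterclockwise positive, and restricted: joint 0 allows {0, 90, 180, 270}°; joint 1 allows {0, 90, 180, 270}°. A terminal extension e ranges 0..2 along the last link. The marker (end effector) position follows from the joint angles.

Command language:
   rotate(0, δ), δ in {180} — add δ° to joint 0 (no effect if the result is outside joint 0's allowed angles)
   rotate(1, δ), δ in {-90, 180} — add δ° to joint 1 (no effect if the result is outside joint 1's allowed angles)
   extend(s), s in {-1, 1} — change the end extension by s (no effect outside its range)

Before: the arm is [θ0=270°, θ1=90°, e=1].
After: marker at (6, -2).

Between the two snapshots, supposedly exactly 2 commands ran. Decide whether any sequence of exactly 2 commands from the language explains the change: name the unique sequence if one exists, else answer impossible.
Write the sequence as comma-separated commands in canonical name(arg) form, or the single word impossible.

extend(1), extend(1)

from: [θ0=270°, θ1=90°, e=1]
t=1 extend(1) ⇒ [θ0=270°, θ1=90°, e=2]
t=2 extend(1) ⇒ [θ0=270°, θ1=90°, e=2]
all 25 alternatives checked — unique.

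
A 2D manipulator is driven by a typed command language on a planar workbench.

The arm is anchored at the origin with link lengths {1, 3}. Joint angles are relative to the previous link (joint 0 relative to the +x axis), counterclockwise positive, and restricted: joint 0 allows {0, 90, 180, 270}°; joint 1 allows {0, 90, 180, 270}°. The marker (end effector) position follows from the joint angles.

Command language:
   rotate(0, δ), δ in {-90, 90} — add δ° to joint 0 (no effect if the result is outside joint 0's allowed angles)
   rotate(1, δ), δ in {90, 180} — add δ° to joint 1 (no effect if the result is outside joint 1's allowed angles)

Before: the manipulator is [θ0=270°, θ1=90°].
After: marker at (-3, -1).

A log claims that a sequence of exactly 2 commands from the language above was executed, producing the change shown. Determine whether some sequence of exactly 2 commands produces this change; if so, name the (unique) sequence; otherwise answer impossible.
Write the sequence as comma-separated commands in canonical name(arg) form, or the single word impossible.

start: [θ0=270°, θ1=90°]
step 1 (rotate(1, 90)): [θ0=270°, θ1=180°]
step 2 (rotate(1, 90)): [θ0=270°, θ1=270°]
no other 2-command option fits: unique.

rotate(1, 90), rotate(1, 90)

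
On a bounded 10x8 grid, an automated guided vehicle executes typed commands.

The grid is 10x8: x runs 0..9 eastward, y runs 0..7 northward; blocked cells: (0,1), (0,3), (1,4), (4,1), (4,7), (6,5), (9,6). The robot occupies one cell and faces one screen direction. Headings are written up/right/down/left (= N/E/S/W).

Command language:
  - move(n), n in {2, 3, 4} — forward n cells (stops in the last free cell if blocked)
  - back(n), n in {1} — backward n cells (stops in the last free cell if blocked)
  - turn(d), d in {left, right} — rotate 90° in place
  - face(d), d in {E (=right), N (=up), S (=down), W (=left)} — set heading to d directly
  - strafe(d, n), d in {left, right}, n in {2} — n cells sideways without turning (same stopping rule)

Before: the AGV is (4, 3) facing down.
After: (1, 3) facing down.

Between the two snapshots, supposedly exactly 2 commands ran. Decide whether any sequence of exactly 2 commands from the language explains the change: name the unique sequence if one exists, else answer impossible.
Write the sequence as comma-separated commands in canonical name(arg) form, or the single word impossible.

key: heading stays S — no command in the sequence turns
start: (4, 3) facing down
step 1 (strafe(right, 2)): (2, 3) facing down
step 2 (strafe(right, 2)): (1, 3) facing down
no rival 2-sequence matches.

strafe(right, 2), strafe(right, 2)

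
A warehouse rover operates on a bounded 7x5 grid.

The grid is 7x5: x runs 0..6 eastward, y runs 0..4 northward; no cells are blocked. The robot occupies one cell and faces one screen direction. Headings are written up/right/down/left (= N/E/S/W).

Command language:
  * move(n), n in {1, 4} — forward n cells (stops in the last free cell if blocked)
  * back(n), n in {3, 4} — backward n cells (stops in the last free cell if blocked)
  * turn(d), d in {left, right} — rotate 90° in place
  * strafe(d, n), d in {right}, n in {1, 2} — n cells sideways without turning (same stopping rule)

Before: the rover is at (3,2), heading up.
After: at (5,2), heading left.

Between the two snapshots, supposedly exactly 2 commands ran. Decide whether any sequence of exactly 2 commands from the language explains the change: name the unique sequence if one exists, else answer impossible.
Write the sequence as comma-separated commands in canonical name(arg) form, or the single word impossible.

strafe(right, 2), turn(left)

key: cell and facing (now W) both changed — the 2 commands mix motion and turning
start: at (3,2), heading up
step 1 (strafe(right, 2)): at (5,2), heading up
step 2 (turn(left)): at (5,2), heading left
no other 2-command option fits: unique.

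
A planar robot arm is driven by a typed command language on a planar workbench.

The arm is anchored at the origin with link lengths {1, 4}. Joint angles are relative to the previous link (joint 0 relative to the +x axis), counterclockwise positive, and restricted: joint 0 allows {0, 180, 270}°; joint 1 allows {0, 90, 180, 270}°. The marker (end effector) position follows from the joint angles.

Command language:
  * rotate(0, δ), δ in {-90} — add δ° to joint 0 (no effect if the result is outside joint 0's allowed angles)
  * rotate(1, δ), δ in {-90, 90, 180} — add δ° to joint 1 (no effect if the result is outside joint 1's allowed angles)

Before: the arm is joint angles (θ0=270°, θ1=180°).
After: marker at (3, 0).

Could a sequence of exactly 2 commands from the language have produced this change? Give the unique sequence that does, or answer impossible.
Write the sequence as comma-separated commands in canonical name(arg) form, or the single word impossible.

from: joint angles (θ0=270°, θ1=180°)
t=1 rotate(0, -90) ⇒ joint angles (θ0=180°, θ1=180°)
t=2 rotate(0, -90) ⇒ joint angles (θ0=180°, θ1=180°)
all 16 alternatives checked — unique.

rotate(0, -90), rotate(0, -90)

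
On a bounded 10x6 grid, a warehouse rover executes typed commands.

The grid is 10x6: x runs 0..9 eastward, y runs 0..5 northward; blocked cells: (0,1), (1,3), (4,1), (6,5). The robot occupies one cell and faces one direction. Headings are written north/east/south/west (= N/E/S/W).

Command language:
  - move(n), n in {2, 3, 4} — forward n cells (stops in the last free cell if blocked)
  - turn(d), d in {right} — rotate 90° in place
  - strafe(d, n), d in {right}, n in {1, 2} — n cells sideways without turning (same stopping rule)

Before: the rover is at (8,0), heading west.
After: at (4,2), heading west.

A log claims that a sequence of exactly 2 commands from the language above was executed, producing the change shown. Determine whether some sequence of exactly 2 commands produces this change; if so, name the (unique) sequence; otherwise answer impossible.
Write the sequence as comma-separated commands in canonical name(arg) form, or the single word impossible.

strafe(right, 2), move(4)

key: running move(4) before strafe(right, 2) would end elsewhere — order is forced
t0: at (8,0), heading west
[1] after strafe(right, 2): at (8,2), heading west
[2] after move(4): at (4,2), heading west
uniquely the one of 36 2-step routes that fits.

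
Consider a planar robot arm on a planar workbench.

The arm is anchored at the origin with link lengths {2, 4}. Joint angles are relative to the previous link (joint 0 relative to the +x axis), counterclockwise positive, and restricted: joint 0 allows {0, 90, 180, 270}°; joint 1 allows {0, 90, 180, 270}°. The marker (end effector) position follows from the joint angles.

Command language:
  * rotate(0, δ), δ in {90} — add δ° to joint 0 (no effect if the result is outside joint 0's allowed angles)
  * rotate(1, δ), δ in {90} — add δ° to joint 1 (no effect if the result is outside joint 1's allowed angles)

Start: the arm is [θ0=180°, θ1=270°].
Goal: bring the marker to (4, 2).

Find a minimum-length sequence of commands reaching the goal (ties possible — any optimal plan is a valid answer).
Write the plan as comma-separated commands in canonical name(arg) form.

initial: [θ0=180°, θ1=270°]
1. rotate(0, 90) → [θ0=270°, θ1=270°]
2. rotate(0, 90) → [θ0=0°, θ1=270°]
3. rotate(0, 90) → [θ0=90°, θ1=270°]
no 2-step plan works, so 3 is optimal.

rotate(0, 90), rotate(0, 90), rotate(0, 90)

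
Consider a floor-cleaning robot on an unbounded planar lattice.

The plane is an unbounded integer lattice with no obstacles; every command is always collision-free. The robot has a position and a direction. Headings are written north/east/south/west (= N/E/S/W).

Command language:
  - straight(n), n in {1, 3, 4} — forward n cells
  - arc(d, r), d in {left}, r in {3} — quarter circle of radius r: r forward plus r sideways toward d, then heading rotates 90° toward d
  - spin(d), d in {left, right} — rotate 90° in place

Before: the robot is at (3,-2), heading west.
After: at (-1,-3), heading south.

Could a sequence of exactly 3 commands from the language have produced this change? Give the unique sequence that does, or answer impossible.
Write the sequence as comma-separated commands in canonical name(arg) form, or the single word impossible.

key: position moved to (-1,-3) AND the heading swung to S — translation plus rotation needed
initial: at (3,-2), heading west
t=1 straight(4) ⇒ at (-1,-2), heading west
t=2 spin(left) ⇒ at (-1,-2), heading south
t=3 straight(1) ⇒ at (-1,-3), heading south
uniquely the one of 216 3-step routes that fits.

straight(4), spin(left), straight(1)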